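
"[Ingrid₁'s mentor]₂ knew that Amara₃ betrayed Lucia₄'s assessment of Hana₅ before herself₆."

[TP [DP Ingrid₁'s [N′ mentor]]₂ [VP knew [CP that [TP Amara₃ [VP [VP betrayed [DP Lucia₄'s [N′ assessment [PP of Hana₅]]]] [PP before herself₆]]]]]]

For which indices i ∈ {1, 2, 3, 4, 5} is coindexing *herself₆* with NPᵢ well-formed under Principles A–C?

*herself* is an anaphor, so Principle A applies: it must be bound in its binding domain.
Binding domain of *herself₆*: the embedded TP, whose subject is Amara₃.
*Ingrid₁* does not c-command the anaphor → cannot bind it.
*[Ingrid₁'s mentor]₂* c-commands the anaphor but is outside its binding domain → cannot satisfy Principle A.
*Amara₃* c-commands the anaphor within its binding domain → licit binder.
*Lucia₄* does not c-command the anaphor → cannot bind it.
*Hana₅* does not c-command the anaphor → cannot bind it.

{3}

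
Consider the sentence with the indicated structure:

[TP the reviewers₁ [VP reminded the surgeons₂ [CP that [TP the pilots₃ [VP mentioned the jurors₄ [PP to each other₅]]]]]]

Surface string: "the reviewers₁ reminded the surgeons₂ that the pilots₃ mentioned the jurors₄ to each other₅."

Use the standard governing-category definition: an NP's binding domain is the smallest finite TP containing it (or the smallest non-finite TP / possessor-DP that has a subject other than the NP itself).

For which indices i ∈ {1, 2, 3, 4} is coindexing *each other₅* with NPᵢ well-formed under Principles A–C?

*each other* is an anaphor, so Principle A applies: it must be bound in its binding domain.
Binding domain of *each other₅*: the embedded TP, whose subject is the pilots₃.
*the reviewers₁* c-commands the anaphor but is outside its binding domain → cannot satisfy Principle A.
*the surgeons₂* c-commands the anaphor but is outside its binding domain → cannot satisfy Principle A.
*the pilots₃* c-commands the anaphor within its binding domain → licit binder.
*the jurors₄* c-commands the anaphor within its binding domain → licit binder.

{3, 4}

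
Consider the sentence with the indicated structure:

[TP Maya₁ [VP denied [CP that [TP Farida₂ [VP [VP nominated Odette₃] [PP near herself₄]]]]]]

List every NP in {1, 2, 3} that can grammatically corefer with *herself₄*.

*herself* is an anaphor, so Principle A applies: it must be bound in its binding domain.
Binding domain of *herself₄*: the embedded TP, whose subject is Farida₂.
*Maya₁* c-commands the anaphor but is outside its binding domain → cannot satisfy Principle A.
*Farida₂* c-commands the anaphor within its binding domain → licit binder.
*Odette₃* does not c-command the anaphor → cannot bind it.

{2}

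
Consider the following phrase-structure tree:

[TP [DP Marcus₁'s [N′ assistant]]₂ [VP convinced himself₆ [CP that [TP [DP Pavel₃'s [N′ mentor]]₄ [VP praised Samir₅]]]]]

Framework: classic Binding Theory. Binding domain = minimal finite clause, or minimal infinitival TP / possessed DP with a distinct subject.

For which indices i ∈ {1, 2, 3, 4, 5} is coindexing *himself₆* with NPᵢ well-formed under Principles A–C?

{2}

*himself* is an anaphor, so Principle A applies: it must be bound in its binding domain.
Binding domain of *himself₆*: the matrix TP, whose subject is [Marcus₁'s assistant]₂.
*Marcus₁* does not c-command the anaphor → cannot bind it.
*[Marcus₁'s assistant]₂* c-commands the anaphor within its binding domain → licit binder.
*Pavel₃* does not c-command the anaphor → cannot bind it.
*[Pavel₃'s mentor]₄* does not c-command the anaphor → cannot bind it.
*Samir₅* does not c-command the anaphor → cannot bind it.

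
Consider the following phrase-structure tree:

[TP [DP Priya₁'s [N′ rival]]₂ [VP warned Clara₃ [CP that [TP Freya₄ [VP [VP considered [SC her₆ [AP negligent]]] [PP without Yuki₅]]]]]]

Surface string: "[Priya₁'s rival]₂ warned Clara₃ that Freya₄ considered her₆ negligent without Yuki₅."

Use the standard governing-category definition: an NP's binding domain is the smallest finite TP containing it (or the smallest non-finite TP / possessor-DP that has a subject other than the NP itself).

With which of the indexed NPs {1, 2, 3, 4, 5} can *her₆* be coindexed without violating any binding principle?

{1, 2, 3, 5}

*her* is a pronoun, so Principle B applies: it must be free in its binding domain.
Binding domain of *her₆*: the embedded TP, whose subject is Freya₄.
*Priya₁* and the pronoun do not c-command one another → neither Principle B nor Principle C is at stake; coindexation permitted.
*[Priya₁'s rival]₂* c-commands the pronoun but from outside its binding domain, and is not c-commanded by it → coindexation permitted.
*Clara₃* c-commands the pronoun but from outside its binding domain, and is not c-commanded by it → coindexation permitted.
*Freya₄* c-commands the pronoun within its binding domain → coindexation would violate Principle B.
*Yuki₅* and the pronoun do not c-command one another → neither Principle B nor Principle C is at stake; coindexation permitted.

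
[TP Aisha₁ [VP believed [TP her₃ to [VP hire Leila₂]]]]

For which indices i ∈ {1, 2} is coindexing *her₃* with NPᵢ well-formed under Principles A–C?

*her* is a pronoun, so Principle B applies: it must be free in its binding domain.
Binding domain of *her₃*: the matrix TP, whose subject is Aisha₁.
*Aisha₁* c-commands the pronoun within its binding domain → coindexation would violate Principle B.
*Leila₂*: the pronoun c-commands this R-expression → coindexation would violate Principle C on *Leila₂*.

none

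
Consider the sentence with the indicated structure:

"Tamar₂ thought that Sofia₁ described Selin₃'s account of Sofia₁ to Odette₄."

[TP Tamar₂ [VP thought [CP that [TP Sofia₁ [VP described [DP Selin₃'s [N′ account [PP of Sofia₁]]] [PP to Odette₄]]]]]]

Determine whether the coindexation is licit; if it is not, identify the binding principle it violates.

Principle C

The two coindexed NPs are *Sofia₁* (the lower occurrence) and *Sofia₁* (the higher occurrence).
*Sofia₁* (the lower occurrence) is an R-expression. Principle C requires it to be free everywhere.
*Sofia₁* (the higher occurrence) c-commands it and carries the same index.
The R-expression is bound → Principle C violation.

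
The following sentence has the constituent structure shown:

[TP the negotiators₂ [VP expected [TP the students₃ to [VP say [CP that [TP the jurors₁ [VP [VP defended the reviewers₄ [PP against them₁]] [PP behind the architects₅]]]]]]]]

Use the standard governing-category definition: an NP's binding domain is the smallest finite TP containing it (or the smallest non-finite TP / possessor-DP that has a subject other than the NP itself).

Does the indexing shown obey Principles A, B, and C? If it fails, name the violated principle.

Principle B

The two coindexed NPs are *the jurors₁* and *them₁*.
*them₁* is a pronoun. Its binding domain is the embedded TP, whose subject is the jurors₁.
*the jurors₁* c-commands it within that domain and carries the same index.
The pronoun is locally bound → Principle B violation.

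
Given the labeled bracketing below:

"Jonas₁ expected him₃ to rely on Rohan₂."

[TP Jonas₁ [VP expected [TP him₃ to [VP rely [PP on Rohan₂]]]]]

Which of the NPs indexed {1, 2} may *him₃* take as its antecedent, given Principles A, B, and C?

*him* is a pronoun, so Principle B applies: it must be free in its binding domain.
Binding domain of *him₃*: the matrix TP, whose subject is Jonas₁.
*Jonas₁* c-commands the pronoun within its binding domain → coindexation would violate Principle B.
*Rohan₂*: the pronoun c-commands this R-expression → coindexation would violate Principle C on *Rohan₂*.

none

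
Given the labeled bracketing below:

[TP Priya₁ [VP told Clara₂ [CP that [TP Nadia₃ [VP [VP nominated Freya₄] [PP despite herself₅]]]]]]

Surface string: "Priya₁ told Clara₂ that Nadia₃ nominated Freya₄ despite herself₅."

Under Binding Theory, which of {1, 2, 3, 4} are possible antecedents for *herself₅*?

{3}

*herself* is an anaphor, so Principle A applies: it must be bound in its binding domain.
Binding domain of *herself₅*: the embedded TP, whose subject is Nadia₃.
*Priya₁* c-commands the anaphor but is outside its binding domain → cannot satisfy Principle A.
*Clara₂* c-commands the anaphor but is outside its binding domain → cannot satisfy Principle A.
*Nadia₃* c-commands the anaphor within its binding domain → licit binder.
*Freya₄* does not c-command the anaphor → cannot bind it.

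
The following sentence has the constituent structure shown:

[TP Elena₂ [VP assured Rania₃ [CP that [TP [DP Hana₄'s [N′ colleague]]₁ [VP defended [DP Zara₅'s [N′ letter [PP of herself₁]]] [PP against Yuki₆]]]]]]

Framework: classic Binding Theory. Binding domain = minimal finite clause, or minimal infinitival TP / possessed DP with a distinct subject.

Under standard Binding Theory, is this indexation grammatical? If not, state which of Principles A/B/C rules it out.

The two coindexed NPs are *[Hana₄'s colleague]₁* and *herself₁*.
*herself₁* is an anaphor. Principle A requires it to be bound within its binding domain — the possessed DP, whose subject is Zara₅.
Within that domain it is c-commanded by *Zara₅*, which does not share its index.
*[Hana₄'s colleague]₁* does c-command the anaphor, but from outside its binding domain.
The anaphor is unbound in its domain → Principle A violation.

Principle A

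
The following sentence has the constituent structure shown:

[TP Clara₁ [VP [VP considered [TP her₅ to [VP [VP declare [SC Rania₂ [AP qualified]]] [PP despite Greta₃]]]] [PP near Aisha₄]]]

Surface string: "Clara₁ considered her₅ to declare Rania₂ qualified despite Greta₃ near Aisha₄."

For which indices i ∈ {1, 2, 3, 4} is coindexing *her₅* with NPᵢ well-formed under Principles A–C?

{4}

*her* is a pronoun, so Principle B applies: it must be free in its binding domain.
Binding domain of *her₅*: the matrix TP, whose subject is Clara₁.
*Clara₁* c-commands the pronoun within its binding domain → coindexation would violate Principle B.
*Rania₂*: the pronoun c-commands this R-expression → coindexation would violate Principle C on *Rania₂*.
*Greta₃*: the pronoun c-commands this R-expression → coindexation would violate Principle C on *Greta₃*.
*Aisha₄* and the pronoun do not c-command one another → neither Principle B nor Principle C is at stake; coindexation permitted.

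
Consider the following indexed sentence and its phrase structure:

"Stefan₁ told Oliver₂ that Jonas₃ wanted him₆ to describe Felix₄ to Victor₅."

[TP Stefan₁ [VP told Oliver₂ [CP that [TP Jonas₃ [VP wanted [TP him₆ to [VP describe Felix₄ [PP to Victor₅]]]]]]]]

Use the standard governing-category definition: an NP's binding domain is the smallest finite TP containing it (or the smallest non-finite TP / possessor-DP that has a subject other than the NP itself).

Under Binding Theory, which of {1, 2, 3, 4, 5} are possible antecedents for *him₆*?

*him* is a pronoun, so Principle B applies: it must be free in its binding domain.
Binding domain of *him₆*: the embedded TP, whose subject is Jonas₃.
*Stefan₁* c-commands the pronoun but from outside its binding domain, and is not c-commanded by it → coindexation permitted.
*Oliver₂* c-commands the pronoun but from outside its binding domain, and is not c-commanded by it → coindexation permitted.
*Jonas₃* c-commands the pronoun within its binding domain → coindexation would violate Principle B.
*Felix₄*: the pronoun c-commands this R-expression → coindexation would violate Principle C on *Felix₄*.
*Victor₅*: the pronoun c-commands this R-expression → coindexation would violate Principle C on *Victor₅*.

{1, 2}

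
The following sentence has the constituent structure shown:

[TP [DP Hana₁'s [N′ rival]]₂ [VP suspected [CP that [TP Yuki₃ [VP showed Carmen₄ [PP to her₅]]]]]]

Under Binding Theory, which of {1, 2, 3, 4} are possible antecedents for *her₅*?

{1, 2}

*her* is a pronoun, so Principle B applies: it must be free in its binding domain.
Binding domain of *her₅*: the embedded TP, whose subject is Yuki₃.
*Hana₁* and the pronoun do not c-command one another → neither Principle B nor Principle C is at stake; coindexation permitted.
*[Hana₁'s rival]₂* c-commands the pronoun but from outside its binding domain, and is not c-commanded by it → coindexation permitted.
*Yuki₃* c-commands the pronoun within its binding domain → coindexation would violate Principle B.
*Carmen₄* c-commands the pronoun within its binding domain → coindexation would violate Principle B.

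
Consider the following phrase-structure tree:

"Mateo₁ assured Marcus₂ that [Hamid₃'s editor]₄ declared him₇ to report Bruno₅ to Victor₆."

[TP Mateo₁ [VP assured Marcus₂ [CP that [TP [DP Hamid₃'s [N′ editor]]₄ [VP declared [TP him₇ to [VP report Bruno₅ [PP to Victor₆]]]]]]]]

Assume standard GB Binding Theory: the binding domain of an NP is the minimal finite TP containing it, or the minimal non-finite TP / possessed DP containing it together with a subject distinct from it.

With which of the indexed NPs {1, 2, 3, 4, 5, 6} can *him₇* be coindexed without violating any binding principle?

*him* is a pronoun, so Principle B applies: it must be free in its binding domain.
Binding domain of *him₇*: the embedded TP, whose subject is [Hamid₃'s editor]₄.
*Mateo₁* c-commands the pronoun but from outside its binding domain, and is not c-commanded by it → coindexation permitted.
*Marcus₂* c-commands the pronoun but from outside its binding domain, and is not c-commanded by it → coindexation permitted.
*Hamid₃* and the pronoun do not c-command one another → neither Principle B nor Principle C is at stake; coindexation permitted.
*[Hamid₃'s editor]₄* c-commands the pronoun within its binding domain → coindexation would violate Principle B.
*Bruno₅*: the pronoun c-commands this R-expression → coindexation would violate Principle C on *Bruno₅*.
*Victor₆*: the pronoun c-commands this R-expression → coindexation would violate Principle C on *Victor₆*.

{1, 2, 3}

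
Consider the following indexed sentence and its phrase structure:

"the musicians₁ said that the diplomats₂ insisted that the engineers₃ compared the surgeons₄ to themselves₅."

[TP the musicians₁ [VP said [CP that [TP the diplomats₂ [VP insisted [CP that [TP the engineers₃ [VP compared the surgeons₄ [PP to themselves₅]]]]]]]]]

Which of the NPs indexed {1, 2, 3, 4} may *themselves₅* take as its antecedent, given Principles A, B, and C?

{3, 4}

*themselves* is an anaphor, so Principle A applies: it must be bound in its binding domain.
Binding domain of *themselves₅*: the embedded TP, whose subject is the engineers₃.
*the musicians₁* c-commands the anaphor but is outside its binding domain → cannot satisfy Principle A.
*the diplomats₂* c-commands the anaphor but is outside its binding domain → cannot satisfy Principle A.
*the engineers₃* c-commands the anaphor within its binding domain → licit binder.
*the surgeons₄* c-commands the anaphor within its binding domain → licit binder.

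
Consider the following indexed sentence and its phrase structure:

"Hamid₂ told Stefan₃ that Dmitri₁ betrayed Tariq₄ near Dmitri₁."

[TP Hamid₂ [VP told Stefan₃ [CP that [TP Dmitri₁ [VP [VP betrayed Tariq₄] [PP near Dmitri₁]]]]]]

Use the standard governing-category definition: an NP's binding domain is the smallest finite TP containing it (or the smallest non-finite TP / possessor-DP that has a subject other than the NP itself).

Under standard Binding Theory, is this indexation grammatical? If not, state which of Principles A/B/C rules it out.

The two coindexed NPs are *Dmitri₁* (the lower occurrence) and *Dmitri₁* (the higher occurrence).
*Dmitri₁* (the lower occurrence) is an R-expression. Principle C requires it to be free everywhere.
*Dmitri₁* (the higher occurrence) c-commands it and carries the same index.
The R-expression is bound → Principle C violation.

Principle C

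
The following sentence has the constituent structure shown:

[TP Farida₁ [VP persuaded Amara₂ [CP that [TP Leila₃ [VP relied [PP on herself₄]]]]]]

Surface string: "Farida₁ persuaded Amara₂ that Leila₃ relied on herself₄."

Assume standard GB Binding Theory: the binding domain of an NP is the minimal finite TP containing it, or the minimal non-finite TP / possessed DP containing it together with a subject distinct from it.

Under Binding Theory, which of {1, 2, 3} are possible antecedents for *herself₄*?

{3}

*herself* is an anaphor, so Principle A applies: it must be bound in its binding domain.
Binding domain of *herself₄*: the embedded TP, whose subject is Leila₃.
*Farida₁* c-commands the anaphor but is outside its binding domain → cannot satisfy Principle A.
*Amara₂* c-commands the anaphor but is outside its binding domain → cannot satisfy Principle A.
*Leila₃* c-commands the anaphor within its binding domain → licit binder.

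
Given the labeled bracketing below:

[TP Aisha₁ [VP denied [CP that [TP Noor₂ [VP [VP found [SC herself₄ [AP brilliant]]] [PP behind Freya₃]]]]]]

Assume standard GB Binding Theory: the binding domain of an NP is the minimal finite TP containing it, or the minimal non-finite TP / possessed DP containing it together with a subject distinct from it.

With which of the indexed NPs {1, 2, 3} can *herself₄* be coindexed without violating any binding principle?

{2}

*herself* is an anaphor, so Principle A applies: it must be bound in its binding domain.
Binding domain of *herself₄*: the embedded TP, whose subject is Noor₂.
*Aisha₁* c-commands the anaphor but is outside its binding domain → cannot satisfy Principle A.
*Noor₂* c-commands the anaphor within its binding domain → licit binder.
*Freya₃* does not c-command the anaphor → cannot bind it.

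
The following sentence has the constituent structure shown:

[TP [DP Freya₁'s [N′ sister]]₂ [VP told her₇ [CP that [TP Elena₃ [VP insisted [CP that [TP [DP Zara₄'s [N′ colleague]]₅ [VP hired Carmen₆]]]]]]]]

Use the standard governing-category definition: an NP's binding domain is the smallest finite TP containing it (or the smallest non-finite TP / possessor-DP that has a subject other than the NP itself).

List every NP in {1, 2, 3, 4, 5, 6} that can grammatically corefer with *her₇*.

*her* is a pronoun, so Principle B applies: it must be free in its binding domain.
Binding domain of *her₇*: the matrix TP, whose subject is [Freya₁'s sister]₂.
*Freya₁* and the pronoun do not c-command one another → neither Principle B nor Principle C is at stake; coindexation permitted.
*[Freya₁'s sister]₂* c-commands the pronoun within its binding domain → coindexation would violate Principle B.
*Elena₃*: the pronoun c-commands this R-expression → coindexation would violate Principle C on *Elena₃*.
*Zara₄*: the pronoun c-commands this R-expression → coindexation would violate Principle C on *Zara₄*.
*[Zara₄'s colleague]₅*: the pronoun c-commands this R-expression → coindexation would violate Principle C on *[Zara₄'s colleague]₅*.
*Carmen₆*: the pronoun c-commands this R-expression → coindexation would violate Principle C on *Carmen₆*.

{1}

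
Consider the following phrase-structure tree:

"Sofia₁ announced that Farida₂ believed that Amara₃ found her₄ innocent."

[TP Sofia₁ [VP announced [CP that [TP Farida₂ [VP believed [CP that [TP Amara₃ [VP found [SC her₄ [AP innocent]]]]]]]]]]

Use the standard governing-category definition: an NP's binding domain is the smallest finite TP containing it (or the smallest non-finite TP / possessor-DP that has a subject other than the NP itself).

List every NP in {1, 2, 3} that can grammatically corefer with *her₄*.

*her* is a pronoun, so Principle B applies: it must be free in its binding domain.
Binding domain of *her₄*: the embedded TP, whose subject is Amara₃.
*Sofia₁* c-commands the pronoun but from outside its binding domain, and is not c-commanded by it → coindexation permitted.
*Farida₂* c-commands the pronoun but from outside its binding domain, and is not c-commanded by it → coindexation permitted.
*Amara₃* c-commands the pronoun within its binding domain → coindexation would violate Principle B.

{1, 2}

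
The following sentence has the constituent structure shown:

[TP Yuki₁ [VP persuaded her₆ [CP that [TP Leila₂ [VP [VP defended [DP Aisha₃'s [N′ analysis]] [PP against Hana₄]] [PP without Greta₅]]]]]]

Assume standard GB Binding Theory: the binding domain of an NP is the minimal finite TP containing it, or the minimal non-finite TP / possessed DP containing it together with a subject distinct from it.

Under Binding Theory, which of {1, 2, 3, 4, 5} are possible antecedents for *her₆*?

none

*her* is a pronoun, so Principle B applies: it must be free in its binding domain.
Binding domain of *her₆*: the matrix TP, whose subject is Yuki₁.
*Yuki₁* c-commands the pronoun within its binding domain → coindexation would violate Principle B.
*Leila₂*: the pronoun c-commands this R-expression → coindexation would violate Principle C on *Leila₂*.
*Aisha₃*: the pronoun c-commands this R-expression → coindexation would violate Principle C on *Aisha₃*.
*Hana₄*: the pronoun c-commands this R-expression → coindexation would violate Principle C on *Hana₄*.
*Greta₅*: the pronoun c-commands this R-expression → coindexation would violate Principle C on *Greta₅*.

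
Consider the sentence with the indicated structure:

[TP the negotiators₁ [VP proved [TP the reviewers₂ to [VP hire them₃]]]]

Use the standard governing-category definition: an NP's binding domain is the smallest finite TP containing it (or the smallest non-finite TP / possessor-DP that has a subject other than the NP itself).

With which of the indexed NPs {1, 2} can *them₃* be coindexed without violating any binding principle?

*them* is a pronoun, so Principle B applies: it must be free in its binding domain.
Binding domain of *them₃*: the embedded TP, whose subject is the reviewers₂.
*the negotiators₁* c-commands the pronoun but from outside its binding domain, and is not c-commanded by it → coindexation permitted.
*the reviewers₂* c-commands the pronoun within its binding domain → coindexation would violate Principle B.

{1}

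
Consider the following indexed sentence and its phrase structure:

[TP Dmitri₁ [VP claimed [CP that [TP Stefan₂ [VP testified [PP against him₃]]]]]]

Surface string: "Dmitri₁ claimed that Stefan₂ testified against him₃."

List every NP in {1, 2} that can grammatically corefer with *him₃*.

{1}

*him* is a pronoun, so Principle B applies: it must be free in its binding domain.
Binding domain of *him₃*: the embedded TP, whose subject is Stefan₂.
*Dmitri₁* c-commands the pronoun but from outside its binding domain, and is not c-commanded by it → coindexation permitted.
*Stefan₂* c-commands the pronoun within its binding domain → coindexation would violate Principle B.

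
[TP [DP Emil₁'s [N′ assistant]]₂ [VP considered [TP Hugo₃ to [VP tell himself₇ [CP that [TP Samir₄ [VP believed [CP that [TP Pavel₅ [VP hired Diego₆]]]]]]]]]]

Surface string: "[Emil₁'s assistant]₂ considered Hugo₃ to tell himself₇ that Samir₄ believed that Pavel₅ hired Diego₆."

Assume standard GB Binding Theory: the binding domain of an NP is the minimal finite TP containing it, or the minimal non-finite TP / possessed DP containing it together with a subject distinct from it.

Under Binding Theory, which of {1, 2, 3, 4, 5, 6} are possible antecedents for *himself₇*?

*himself* is an anaphor, so Principle A applies: it must be bound in its binding domain.
Binding domain of *himself₇*: the embedded TP, whose subject is Hugo₃.
*Emil₁* does not c-command the anaphor → cannot bind it.
*[Emil₁'s assistant]₂* c-commands the anaphor but is outside its binding domain → cannot satisfy Principle A.
*Hugo₃* c-commands the anaphor within its binding domain → licit binder.
*Samir₄* does not c-command the anaphor → cannot bind it.
*Pavel₅* does not c-command the anaphor → cannot bind it.
*Diego₆* does not c-command the anaphor → cannot bind it.

{3}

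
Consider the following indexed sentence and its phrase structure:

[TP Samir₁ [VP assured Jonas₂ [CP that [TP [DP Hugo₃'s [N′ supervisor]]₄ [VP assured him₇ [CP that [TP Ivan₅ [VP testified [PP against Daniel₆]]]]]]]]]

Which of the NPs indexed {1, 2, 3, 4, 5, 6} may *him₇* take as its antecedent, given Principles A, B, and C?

{1, 2, 3}

*him* is a pronoun, so Principle B applies: it must be free in its binding domain.
Binding domain of *him₇*: the embedded TP, whose subject is [Hugo₃'s supervisor]₄.
*Samir₁* c-commands the pronoun but from outside its binding domain, and is not c-commanded by it → coindexation permitted.
*Jonas₂* c-commands the pronoun but from outside its binding domain, and is not c-commanded by it → coindexation permitted.
*Hugo₃* and the pronoun do not c-command one another → neither Principle B nor Principle C is at stake; coindexation permitted.
*[Hugo₃'s supervisor]₄* c-commands the pronoun within its binding domain → coindexation would violate Principle B.
*Ivan₅*: the pronoun c-commands this R-expression → coindexation would violate Principle C on *Ivan₅*.
*Daniel₆*: the pronoun c-commands this R-expression → coindexation would violate Principle C on *Daniel₆*.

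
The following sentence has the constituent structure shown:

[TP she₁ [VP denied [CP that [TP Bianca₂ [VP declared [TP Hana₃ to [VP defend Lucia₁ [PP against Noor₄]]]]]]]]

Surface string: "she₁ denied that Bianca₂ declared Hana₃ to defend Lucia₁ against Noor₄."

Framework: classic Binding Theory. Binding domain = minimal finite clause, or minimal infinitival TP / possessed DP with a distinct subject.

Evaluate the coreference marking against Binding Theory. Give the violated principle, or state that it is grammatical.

The two coindexed NPs are *she₁* and *Lucia₁*.
*Lucia₁* is an R-expression. Principle C requires it to be free everywhere.
*she₁* c-commands it and carries the same index.
The R-expression is bound → Principle C violation.

Principle C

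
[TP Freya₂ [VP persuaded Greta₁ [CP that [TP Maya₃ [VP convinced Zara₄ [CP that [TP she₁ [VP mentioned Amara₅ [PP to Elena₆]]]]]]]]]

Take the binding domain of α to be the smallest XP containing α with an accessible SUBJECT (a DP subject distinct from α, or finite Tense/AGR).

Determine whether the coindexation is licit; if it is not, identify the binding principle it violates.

grammatical

The two coindexed NPs are *Greta₁* and *she₁*.
*she₁* is a pronoun; nothing c-commands it within its binding domain (the embedded TP.), so Principle B holds trivially.
*Greta₁* is an R-expression; *she₁* does not c-command it, and no other NP shares its index, so Principle C is satisfied.
All principles are respected.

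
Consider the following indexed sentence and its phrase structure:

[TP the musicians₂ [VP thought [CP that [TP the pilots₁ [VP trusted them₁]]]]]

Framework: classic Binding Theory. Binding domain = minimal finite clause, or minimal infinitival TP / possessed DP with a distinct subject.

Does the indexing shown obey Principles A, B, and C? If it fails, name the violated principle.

The two coindexed NPs are *the pilots₁* and *them₁*.
*them₁* is a pronoun. Its binding domain is the embedded TP, whose subject is the pilots₁.
*the pilots₁* c-commands it within that domain and carries the same index.
The pronoun is locally bound → Principle B violation.

Principle B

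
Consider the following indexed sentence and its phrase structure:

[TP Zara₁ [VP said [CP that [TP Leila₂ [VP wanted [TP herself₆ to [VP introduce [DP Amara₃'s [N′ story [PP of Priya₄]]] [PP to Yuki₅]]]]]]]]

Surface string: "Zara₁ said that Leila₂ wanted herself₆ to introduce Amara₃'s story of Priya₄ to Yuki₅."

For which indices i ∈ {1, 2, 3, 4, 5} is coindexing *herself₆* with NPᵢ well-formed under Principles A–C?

*herself* is an anaphor, so Principle A applies: it must be bound in its binding domain.
Binding domain of *herself₆*: the embedded TP, whose subject is Leila₂.
*Zara₁* c-commands the anaphor but is outside its binding domain → cannot satisfy Principle A.
*Leila₂* c-commands the anaphor within its binding domain → licit binder.
*Amara₃* does not c-command the anaphor → cannot bind it.
*Priya₄* does not c-command the anaphor → cannot bind it.
*Yuki₅* does not c-command the anaphor → cannot bind it.

{2}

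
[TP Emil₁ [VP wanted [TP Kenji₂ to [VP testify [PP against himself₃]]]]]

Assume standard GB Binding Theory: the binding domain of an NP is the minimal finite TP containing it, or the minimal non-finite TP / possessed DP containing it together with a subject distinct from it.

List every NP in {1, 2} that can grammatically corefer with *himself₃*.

{2}

*himself* is an anaphor, so Principle A applies: it must be bound in its binding domain.
Binding domain of *himself₃*: the embedded TP, whose subject is Kenji₂.
*Emil₁* c-commands the anaphor but is outside its binding domain → cannot satisfy Principle A.
*Kenji₂* c-commands the anaphor within its binding domain → licit binder.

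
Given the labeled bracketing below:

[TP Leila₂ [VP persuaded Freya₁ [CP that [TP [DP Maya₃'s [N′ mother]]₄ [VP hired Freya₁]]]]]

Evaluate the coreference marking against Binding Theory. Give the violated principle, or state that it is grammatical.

The two coindexed NPs are *Freya₁* (the higher occurrence) and *Freya₁* (the lower occurrence).
*Freya₁* (the lower occurrence) is an R-expression. Principle C requires it to be free everywhere.
*Freya₁* (the higher occurrence) c-commands it and carries the same index.
The R-expression is bound → Principle C violation.

Principle C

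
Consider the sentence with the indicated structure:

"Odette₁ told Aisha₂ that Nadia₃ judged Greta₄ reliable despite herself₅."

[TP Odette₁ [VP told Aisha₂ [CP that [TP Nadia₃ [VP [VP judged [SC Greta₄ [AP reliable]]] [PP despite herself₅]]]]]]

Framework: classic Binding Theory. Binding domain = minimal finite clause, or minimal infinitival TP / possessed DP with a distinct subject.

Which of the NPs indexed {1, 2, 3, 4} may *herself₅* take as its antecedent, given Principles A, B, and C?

*herself* is an anaphor, so Principle A applies: it must be bound in its binding domain.
Binding domain of *herself₅*: the embedded TP, whose subject is Nadia₃.
*Odette₁* c-commands the anaphor but is outside its binding domain → cannot satisfy Principle A.
*Aisha₂* c-commands the anaphor but is outside its binding domain → cannot satisfy Principle A.
*Nadia₃* c-commands the anaphor within its binding domain → licit binder.
*Greta₄* does not c-command the anaphor → cannot bind it.

{3}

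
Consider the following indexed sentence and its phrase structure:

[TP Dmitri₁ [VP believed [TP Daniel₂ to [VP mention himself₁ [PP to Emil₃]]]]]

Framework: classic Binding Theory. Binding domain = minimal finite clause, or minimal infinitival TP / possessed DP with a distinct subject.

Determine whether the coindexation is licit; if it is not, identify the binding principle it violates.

The two coindexed NPs are *Dmitri₁* and *himself₁*.
*himself₁* is an anaphor. Principle A requires it to be bound within its binding domain — the embedded TP, whose subject is Daniel₂.
Within that domain it is c-commanded by *Daniel₂*, which does not share its index.
*Dmitri₁* does c-command the anaphor, but from outside its binding domain.
The anaphor is unbound in its domain → Principle A violation.

Principle A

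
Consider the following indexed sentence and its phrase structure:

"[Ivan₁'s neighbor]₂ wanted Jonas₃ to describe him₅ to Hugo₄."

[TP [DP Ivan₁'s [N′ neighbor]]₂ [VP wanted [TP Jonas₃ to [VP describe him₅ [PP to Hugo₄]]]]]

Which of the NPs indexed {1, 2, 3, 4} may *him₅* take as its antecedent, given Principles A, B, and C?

{1, 2}

*him* is a pronoun, so Principle B applies: it must be free in its binding domain.
Binding domain of *him₅*: the embedded TP, whose subject is Jonas₃.
*Ivan₁* and the pronoun do not c-command one another → neither Principle B nor Principle C is at stake; coindexation permitted.
*[Ivan₁'s neighbor]₂* c-commands the pronoun but from outside its binding domain, and is not c-commanded by it → coindexation permitted.
*Jonas₃* c-commands the pronoun within its binding domain → coindexation would violate Principle B.
*Hugo₄*: the pronoun c-commands this R-expression → coindexation would violate Principle C on *Hugo₄*.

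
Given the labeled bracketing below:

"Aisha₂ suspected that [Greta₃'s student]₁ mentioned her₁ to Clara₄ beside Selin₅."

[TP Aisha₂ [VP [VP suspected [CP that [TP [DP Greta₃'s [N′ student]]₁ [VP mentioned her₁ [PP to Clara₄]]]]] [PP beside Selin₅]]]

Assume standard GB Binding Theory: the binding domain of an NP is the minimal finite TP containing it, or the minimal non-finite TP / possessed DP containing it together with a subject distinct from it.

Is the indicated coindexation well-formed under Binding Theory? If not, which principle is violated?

Principle B

The two coindexed NPs are *[Greta₃'s student]₁* and *her₁*.
*her₁* is a pronoun. Its binding domain is the embedded TP, whose subject is [Greta₃'s student]₁.
*[Greta₃'s student]₁* c-commands it within that domain and carries the same index.
The pronoun is locally bound → Principle B violation.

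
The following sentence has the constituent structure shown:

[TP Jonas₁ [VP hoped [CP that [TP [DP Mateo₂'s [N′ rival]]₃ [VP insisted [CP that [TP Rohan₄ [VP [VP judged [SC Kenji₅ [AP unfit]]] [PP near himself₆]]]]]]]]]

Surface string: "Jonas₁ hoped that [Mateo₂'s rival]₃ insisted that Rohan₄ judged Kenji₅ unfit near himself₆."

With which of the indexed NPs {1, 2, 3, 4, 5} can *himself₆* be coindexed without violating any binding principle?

*himself* is an anaphor, so Principle A applies: it must be bound in its binding domain.
Binding domain of *himself₆*: the embedded TP, whose subject is Rohan₄.
*Jonas₁* c-commands the anaphor but is outside its binding domain → cannot satisfy Principle A.
*Mateo₂* does not c-command the anaphor → cannot bind it.
*[Mateo₂'s rival]₃* c-commands the anaphor but is outside its binding domain → cannot satisfy Principle A.
*Rohan₄* c-commands the anaphor within its binding domain → licit binder.
*Kenji₅* does not c-command the anaphor → cannot bind it.

{4}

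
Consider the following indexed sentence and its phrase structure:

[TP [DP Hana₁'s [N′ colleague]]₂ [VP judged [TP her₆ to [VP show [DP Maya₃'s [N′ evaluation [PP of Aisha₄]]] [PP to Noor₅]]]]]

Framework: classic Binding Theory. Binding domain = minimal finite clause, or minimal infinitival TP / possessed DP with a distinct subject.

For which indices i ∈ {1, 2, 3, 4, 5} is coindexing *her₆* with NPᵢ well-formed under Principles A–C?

{1}

*her* is a pronoun, so Principle B applies: it must be free in its binding domain.
Binding domain of *her₆*: the matrix TP, whose subject is [Hana₁'s colleague]₂.
*Hana₁* and the pronoun do not c-command one another → neither Principle B nor Principle C is at stake; coindexation permitted.
*[Hana₁'s colleague]₂* c-commands the pronoun within its binding domain → coindexation would violate Principle B.
*Maya₃*: the pronoun c-commands this R-expression → coindexation would violate Principle C on *Maya₃*.
*Aisha₄*: the pronoun c-commands this R-expression → coindexation would violate Principle C on *Aisha₄*.
*Noor₅*: the pronoun c-commands this R-expression → coindexation would violate Principle C on *Noor₅*.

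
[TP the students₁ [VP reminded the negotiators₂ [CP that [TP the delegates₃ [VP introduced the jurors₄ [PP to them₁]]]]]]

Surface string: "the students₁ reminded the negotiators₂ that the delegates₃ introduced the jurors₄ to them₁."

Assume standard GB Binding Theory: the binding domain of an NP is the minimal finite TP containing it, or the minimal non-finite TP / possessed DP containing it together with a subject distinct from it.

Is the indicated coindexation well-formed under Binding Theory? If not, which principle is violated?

The two coindexed NPs are *the students₁* and *them₁*.
*them₁* is a pronoun; its binding domain is the embedded TP, whose subject is the delegates₃. Within that domain it is c-commanded only by *the delegates₃*, *the jurors₄*, which carry a different index — the pronoun is free locally, so Principle B holds.
*the students₁* is an R-expression; *them₁* does not c-command it, and no other NP shares its index, so Principle C is satisfied.
All principles are respected.

grammatical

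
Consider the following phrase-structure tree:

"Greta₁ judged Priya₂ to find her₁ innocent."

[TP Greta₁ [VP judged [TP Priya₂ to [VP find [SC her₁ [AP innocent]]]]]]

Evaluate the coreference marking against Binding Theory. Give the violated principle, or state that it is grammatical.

The two coindexed NPs are *Greta₁* and *her₁*.
*her₁* is a pronoun; its binding domain is the embedded TP, whose subject is Priya₂. Within that domain it is c-commanded only by *Priya₂*, which carries a different index — the pronoun is free locally, so Principle B holds.
*Greta₁* is an R-expression; *her₁* does not c-command it, and no other NP shares its index, so Principle C is satisfied.
All principles are respected.

grammatical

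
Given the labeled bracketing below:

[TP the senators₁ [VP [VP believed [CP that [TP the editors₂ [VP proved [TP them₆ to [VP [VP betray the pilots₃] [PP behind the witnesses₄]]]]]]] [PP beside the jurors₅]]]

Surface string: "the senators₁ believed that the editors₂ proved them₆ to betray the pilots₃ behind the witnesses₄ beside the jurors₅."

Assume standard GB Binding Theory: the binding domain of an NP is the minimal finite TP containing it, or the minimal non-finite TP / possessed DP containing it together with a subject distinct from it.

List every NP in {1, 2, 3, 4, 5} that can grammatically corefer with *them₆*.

*them* is a pronoun, so Principle B applies: it must be free in its binding domain.
Binding domain of *them₆*: the embedded TP, whose subject is the editors₂.
*the senators₁* c-commands the pronoun but from outside its binding domain, and is not c-commanded by it → coindexation permitted.
*the editors₂* c-commands the pronoun within its binding domain → coindexation would violate Principle B.
*the pilots₃*: the pronoun c-commands this R-expression → coindexation would violate Principle C on *the pilots₃*.
*the witnesses₄*: the pronoun c-commands this R-expression → coindexation would violate Principle C on *the witnesses₄*.
*the jurors₅* and the pronoun do not c-command one another → neither Principle B nor Principle C is at stake; coindexation permitted.

{1, 5}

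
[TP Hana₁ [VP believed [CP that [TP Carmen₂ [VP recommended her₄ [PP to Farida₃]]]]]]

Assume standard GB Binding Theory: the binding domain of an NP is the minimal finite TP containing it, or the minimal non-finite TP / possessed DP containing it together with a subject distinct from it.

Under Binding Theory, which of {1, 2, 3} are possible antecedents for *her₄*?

{1}

*her* is a pronoun, so Principle B applies: it must be free in its binding domain.
Binding domain of *her₄*: the embedded TP, whose subject is Carmen₂.
*Hana₁* c-commands the pronoun but from outside its binding domain, and is not c-commanded by it → coindexation permitted.
*Carmen₂* c-commands the pronoun within its binding domain → coindexation would violate Principle B.
*Farida₃*: the pronoun c-commands this R-expression → coindexation would violate Principle C on *Farida₃*.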